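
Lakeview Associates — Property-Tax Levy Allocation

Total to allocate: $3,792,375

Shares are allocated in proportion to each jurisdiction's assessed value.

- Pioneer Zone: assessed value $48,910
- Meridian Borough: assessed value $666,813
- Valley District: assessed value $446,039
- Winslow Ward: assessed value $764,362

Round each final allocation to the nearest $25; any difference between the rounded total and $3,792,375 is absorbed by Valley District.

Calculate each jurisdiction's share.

Pioneer Zone: $96,300; Meridian Borough: $1,312,900; Valley District: $878,200; Winslow Ward: $1,504,975

Total assessed value = 1,926,124.
Proportional shares: Pioneer Zone 48,910/1,926,124 × $3,792,375 = 96,299.65; Meridian Borough 666,813/1,926,124 × $3,792,375 = 1,312,898.31; Valley District 446,039/1,926,124 × $3,792,375 = 878,213.01; Winslow Ward 764,362/1,926,124 × $3,792,375 = 1,504,964.03.
Rounded to nearest $25: Pioneer Zone $96,300; Meridian Borough $1,312,900; Valley District $878,225; Winslow Ward $1,504,975. Sum = $3,792,400.
Difference $3,792,375 − $3,792,400 = −$25 applied to Valley District: Valley District becomes $878,200.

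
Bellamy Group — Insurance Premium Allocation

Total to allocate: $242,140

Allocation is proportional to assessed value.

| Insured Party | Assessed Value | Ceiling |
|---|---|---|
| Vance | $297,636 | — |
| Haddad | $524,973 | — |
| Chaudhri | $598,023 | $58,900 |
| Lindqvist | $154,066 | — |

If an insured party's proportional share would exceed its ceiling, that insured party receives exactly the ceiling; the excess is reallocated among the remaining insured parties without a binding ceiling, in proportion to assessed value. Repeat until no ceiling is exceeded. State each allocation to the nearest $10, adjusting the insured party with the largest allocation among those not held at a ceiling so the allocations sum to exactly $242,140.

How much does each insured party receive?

Total assessed value = 1,574,698.
Proportional shares (ignoring caps): Vance 45,767.24; Haddad 80,724.66; Chaudhri 91,957.50; Lindqvist 23,690.60.
Cap binds for Chaudhri ($58,900); balance $183,240 reallocated over remaining assessed value 976,675.
Redistributed shares: Vance 55,841.32 → $55,840; Haddad 98,493.41 → $98,490; Lindqvist 28,905.27 → $28,910.

Vance: $55,840 | Haddad: $98,490 | Chaudhri: $58,900 | Lindqvist: $28,910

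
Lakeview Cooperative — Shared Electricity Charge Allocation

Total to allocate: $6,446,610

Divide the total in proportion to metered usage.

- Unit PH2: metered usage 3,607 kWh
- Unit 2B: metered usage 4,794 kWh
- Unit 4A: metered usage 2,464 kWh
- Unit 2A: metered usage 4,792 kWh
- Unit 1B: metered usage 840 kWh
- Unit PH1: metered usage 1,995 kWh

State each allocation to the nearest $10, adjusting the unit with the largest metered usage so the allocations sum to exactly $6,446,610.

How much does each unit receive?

Unit PH2: $1,257,460; Unit 2B: $1,671,260; Unit 4A: $858,990; Unit 2A: $1,670,570; Unit 1B: $292,840; Unit PH1: $695,490

Metered usage total: 18,492.
Pro-rata amounts: Unit PH2 3,607/18,492 × $6,446,610 = 1,257,458.48; Unit 2B 4,794/18,492 × $6,446,610 = 1,671,265.86; Unit 4A 2,464/18,492 × $6,446,610 = 858,990.21; Unit 2A 4,792/18,492 × $6,446,610 = 1,670,568.63; Unit 1B 840/18,492 × $6,446,610 = 292,837.57; Unit PH1 1,995/18,492 × $6,446,610 = 695,489.24.
At nearest $10: Unit PH2 $1,257,460; Unit 2B $1,671,270; Unit 4A $858,990; Unit 2A $1,670,570; Unit 1B $292,840; Unit PH1 $695,490. Sum = $6,446,620.
Difference $6,446,610 − $6,446,620 = −$10 applied to largest metered usage (Unit 2B): Unit 2B becomes $1,671,260.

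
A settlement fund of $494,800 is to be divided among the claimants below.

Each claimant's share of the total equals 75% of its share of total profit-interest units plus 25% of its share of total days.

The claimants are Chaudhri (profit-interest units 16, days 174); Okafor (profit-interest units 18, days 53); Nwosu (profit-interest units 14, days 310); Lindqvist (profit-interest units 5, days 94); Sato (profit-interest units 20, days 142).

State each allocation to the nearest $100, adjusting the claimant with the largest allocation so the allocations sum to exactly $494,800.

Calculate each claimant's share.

Chaudhri: $109,200 · Okafor: $100,000 · Nwosu: $120,800 · Lindqvist: $40,500 · Sato: $124,300

Totals — profit-interest units 73, days 773.
Blended shares (75% profit-interest units + 25% days): Chaudhri 0.2207; Okafor 0.2021; Nwosu 0.2441; Lindqvist 0.0818; Sato 0.2514.
Proportional shares: Chaudhri 109,181.49; Okafor 99,985.48; Nwosu 120,777.88; Lindqvist 40,460.24; Sato 124,394.91.
After rounding ($100): Chaudhri $109,200; Okafor $100,000; Nwosu $120,800; Lindqvist $40,500; Sato $124,400. Sum = $494,900.
Difference $494,800 − $494,900 = −$100 applied to largest allocation (Sato): Sato becomes $124,300.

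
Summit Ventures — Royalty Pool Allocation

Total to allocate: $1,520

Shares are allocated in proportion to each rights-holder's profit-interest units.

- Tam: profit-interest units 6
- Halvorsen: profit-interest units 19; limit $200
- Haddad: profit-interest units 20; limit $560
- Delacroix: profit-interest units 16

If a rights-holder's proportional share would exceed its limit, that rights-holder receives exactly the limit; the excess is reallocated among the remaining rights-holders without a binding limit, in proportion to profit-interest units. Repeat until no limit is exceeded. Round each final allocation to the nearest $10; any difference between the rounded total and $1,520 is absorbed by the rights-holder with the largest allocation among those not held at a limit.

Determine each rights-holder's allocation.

Tam: $210 · Halvorsen: $200 · Haddad: $560 · Delacroix: $550

Total profit-interest units = 61.
Proportional shares (ignoring caps): Tam 149.51; Halvorsen 473.44; Haddad 498.36; Delacroix 398.69.
Capped: Halvorsen ($200); residual $1,320 reallocated over remaining profit-interest units 42.
Capped: Haddad ($560); residual $760 reallocated over remaining profit-interest units 22.
Remaining shares: Tam 207.27 → $210; Delacroix 552.73 → $550.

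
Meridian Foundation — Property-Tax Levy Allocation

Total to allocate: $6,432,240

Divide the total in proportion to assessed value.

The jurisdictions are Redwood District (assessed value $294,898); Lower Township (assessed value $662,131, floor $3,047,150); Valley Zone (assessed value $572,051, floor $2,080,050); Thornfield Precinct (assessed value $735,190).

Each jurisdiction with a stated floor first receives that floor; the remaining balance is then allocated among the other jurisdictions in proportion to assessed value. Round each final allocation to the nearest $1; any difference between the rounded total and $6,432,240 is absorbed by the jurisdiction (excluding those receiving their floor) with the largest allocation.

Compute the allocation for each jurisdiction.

Redwood District: $373,612; Lower Township: $3,047,150; Valley Zone: $2,080,050; Thornfield Precinct: $931,428

Guaranteed amounts: Lower Township $3,047,150; Valley Zone $2,080,050. Residual $1,305,040.
Residual split over remaining assessed value 1,030,088: Redwood District 373,612.43 → $373,612; Thornfield Precinct 931,427.57 → $931,428.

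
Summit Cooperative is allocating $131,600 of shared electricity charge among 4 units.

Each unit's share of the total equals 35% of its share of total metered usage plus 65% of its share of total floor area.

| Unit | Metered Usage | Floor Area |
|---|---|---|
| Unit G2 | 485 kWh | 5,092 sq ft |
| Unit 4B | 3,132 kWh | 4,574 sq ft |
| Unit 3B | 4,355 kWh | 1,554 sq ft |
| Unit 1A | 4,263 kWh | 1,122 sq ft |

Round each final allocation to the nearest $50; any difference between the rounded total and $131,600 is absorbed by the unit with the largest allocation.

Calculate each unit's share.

Unit G2: $37,100; Unit 4B: $43,550; Unit 3B: $27,150; Unit 1A: $23,800

Totals — metered usage 12,235, floor area 12,342.
Blended shares (35% metered usage + 65% floor area): Unit G2 0.2820; Unit 4B 0.3305; Unit 3B 0.2064; Unit 1A 0.1810.
Unrounded shares: Unit G2 37,117.50; Unit 4B 43,492.26; Unit 3B 27,165.35; Unit 1A 23,824.89.
Rounded to nearest $50: Unit G2 $37,100; Unit 4B $43,500; Unit 3B $27,150; Unit 1A $23,800. Sum = $131,550.
Difference $131,600 − $131,550 = +$50 applied to largest allocation (Unit 4B): Unit 4B becomes $43,550.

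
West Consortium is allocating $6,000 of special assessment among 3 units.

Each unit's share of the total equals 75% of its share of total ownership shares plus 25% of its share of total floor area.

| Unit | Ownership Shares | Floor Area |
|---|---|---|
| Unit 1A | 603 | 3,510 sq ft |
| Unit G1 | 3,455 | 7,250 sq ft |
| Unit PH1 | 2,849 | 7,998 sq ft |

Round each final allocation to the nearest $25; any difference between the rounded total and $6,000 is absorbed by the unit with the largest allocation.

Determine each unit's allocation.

Totals — ownership shares 6,907, floor area 18,758.
Combined weights (75% ownership shares + 25% floor area): Unit 1A 0.1123; Unit G1 0.4718; Unit PH1 0.4160.
Unrounded shares: Unit 1A 673.54; Unit G1 2,830.73; Unit PH1 2,495.73.
After rounding ($25): Unit 1A $675; Unit G1 $2,825; Unit PH1 $2,500. Sum = $6,000.
Rounded total matches; no reconciliation needed.

Unit 1A: $675 | Unit G1: $2,825 | Unit PH1: $2,500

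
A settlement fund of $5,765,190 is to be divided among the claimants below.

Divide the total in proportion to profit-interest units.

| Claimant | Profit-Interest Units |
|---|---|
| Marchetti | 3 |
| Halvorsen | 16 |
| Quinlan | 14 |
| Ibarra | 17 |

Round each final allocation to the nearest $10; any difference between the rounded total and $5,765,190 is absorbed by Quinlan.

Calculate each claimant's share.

Profit-interest units total: 50.
Unrounded shares: Marchetti 3/50 × $5,765,190 = 345,911.40; Halvorsen 16/50 × $5,765,190 = 1,844,860.80; Quinlan 14/50 × $5,765,190 = 1,614,253.20; Ibarra 17/50 × $5,765,190 = 1,960,164.60.
At nearest $10: Marchetti $345,910; Halvorsen $1,844,860; Quinlan $1,614,250; Ibarra $1,960,160. Sum = $5,765,180.
Difference $5,765,190 − $5,765,180 = +$10 applied to Quinlan: Quinlan becomes $1,614,260.

Marchetti: $345,910 · Halvorsen: $1,844,860 · Quinlan: $1,614,260 · Ibarra: $1,960,160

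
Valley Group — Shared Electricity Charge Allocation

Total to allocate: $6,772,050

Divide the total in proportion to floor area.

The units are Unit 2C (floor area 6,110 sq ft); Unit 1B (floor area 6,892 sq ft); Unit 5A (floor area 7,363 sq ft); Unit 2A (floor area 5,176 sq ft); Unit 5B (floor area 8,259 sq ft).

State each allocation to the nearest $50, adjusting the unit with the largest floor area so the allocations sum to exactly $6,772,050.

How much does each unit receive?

Unit 2C: $1,224,200; Unit 1B: $1,380,850; Unit 5A: $1,475,200; Unit 2A: $1,037,050; Unit 5B: $1,654,750

Floor area total: 6,110 + 6,892 + 7,363 + 5,176 + 8,259 = 33,800.
Unrounded shares: Unit 2C 1,224,178.27; Unit 1B 1,380,857.06; Unit 5A 1,475,224.97; Unit 2A 1,037,045.29; Unit 5B 1,654,744.41.
At nearest $50: Unit 2C $1,224,200; Unit 1B $1,380,850; Unit 5A $1,475,200; Unit 2A $1,037,050; Unit 5B $1,654,750. Sum = $6,772,050.
No rounding difference to absorb.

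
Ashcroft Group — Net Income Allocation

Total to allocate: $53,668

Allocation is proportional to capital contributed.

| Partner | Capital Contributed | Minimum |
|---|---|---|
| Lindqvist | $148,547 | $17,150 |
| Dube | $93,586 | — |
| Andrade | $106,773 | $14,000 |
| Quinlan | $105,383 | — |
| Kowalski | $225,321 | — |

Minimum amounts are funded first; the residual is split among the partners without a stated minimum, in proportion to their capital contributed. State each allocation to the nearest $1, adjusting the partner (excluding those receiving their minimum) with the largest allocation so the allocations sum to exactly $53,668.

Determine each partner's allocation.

Guaranteed amounts: Lindqvist $17,150; Andrade $14,000. Balance $22,518.
Balance split over remaining capital contributed 424,290: Dube 4,966.81 → $4,967; Quinlan 5,592.91 → $5,593; Kowalski 11,958.28 → $11,958.

Lindqvist: $17,150 | Dube: $4,967 | Andrade: $14,000 | Quinlan: $5,593 | Kowalski: $11,958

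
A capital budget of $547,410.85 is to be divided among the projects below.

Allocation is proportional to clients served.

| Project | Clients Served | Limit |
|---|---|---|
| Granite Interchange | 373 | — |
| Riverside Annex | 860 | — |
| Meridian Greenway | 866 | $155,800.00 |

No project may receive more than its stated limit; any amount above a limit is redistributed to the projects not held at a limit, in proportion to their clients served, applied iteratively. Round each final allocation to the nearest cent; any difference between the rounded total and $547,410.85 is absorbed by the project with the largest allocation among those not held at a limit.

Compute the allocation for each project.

Granite Interchange: $118,467.84 · Riverside Annex: $273,143.01 · Meridian Greenway: $155,800.00

Sum of clients served: 2,099.
Unconstrained shares: Granite Interchange 97,276.9162; Riverside Annex 224,284.5788; Meridian Greenway 225,849.35498.
Cap binds for Meridian Greenway ($155,800.00); residual $391,610.85 reallocated over remaining clients served 1,233.
Redistributed shares: Granite Interchange 118,467.8403 → $118,467.84; Riverside Annex 273,143.0097 → $273,143.01.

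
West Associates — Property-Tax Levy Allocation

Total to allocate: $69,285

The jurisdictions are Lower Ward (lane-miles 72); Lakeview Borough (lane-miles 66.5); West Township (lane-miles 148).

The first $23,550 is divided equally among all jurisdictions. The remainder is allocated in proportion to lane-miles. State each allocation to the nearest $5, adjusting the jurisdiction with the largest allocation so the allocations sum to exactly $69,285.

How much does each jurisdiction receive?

Equal tier: $23,550 ÷ 3 = $7,850 apiece.
Remainder $45,735 by lane-miles (total 286.5): Lower Ward 11,493.61 → $11,495; Lakeview Borough 10,615.63 → $10,615; West Township 23,625.76 → $23,625.
Totals: Lower Ward $7,850 + $11,495 = $19,345; Lakeview Borough $7,850 + $10,615 = $18,465; West Township $7,850 + $23,625 = $31,475.

Lower Ward: $19,345; Lakeview Borough: $18,465; West Township: $31,475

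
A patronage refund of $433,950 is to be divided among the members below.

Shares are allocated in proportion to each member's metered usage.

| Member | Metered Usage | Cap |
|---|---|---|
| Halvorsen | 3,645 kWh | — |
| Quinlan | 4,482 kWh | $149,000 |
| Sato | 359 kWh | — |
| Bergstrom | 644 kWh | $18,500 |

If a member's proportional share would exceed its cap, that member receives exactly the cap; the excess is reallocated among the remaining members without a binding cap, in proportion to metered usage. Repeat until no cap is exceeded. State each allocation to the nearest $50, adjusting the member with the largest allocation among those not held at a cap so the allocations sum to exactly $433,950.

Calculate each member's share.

Sum of metered usage: 9,130.
Proportional shares (ignoring caps): Halvorsen 173,247.29; Quinlan 213,030.00; Sato 17,063.31; Bergstrom 30,609.40.
Capped: Quinlan ($149,000), Bergstrom ($18,500); residual $266,450 reallocated over remaining metered usage 4,004.
Shares after redistribution: Halvorsen 242,560.00 → $242,550; Sato 23,890.00 → $23,900.

Halvorsen: $242,550 | Quinlan: $149,000 | Sato: $23,900 | Bergstrom: $18,500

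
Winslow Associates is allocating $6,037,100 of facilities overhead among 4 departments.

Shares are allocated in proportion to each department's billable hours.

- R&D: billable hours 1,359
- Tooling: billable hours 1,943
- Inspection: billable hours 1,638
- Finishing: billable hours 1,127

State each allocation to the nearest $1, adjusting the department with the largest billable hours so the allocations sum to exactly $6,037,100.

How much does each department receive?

Total billable hours = 1,359 + 1,943 + 1,638 + 1,127 = 6,067.
Unrounded shares: R&D 1,352,302.44; Tooling 1,933,424.31; Inspection 1,629,927.44; Finishing 1,121,445.81.
At nearest $1: R&D $1,352,302; Tooling $1,933,424; Inspection $1,629,927; Finishing $1,121,446. Sum = $6,037,099.
Difference $6,037,100 − $6,037,099 = +$1 applied to largest billable hours (Tooling): Tooling becomes $1,933,425.

R&D: $1,352,302; Tooling: $1,933,425; Inspection: $1,629,927; Finishing: $1,121,446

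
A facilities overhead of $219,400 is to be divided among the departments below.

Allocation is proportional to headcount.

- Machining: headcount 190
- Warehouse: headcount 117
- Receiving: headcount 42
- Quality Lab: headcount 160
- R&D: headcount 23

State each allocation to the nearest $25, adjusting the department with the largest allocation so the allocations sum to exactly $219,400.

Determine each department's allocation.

Sum of headcount: 532.
Pro-rata amounts: Machining 190/532 × $219,400 = 78,357.14; Warehouse 117/532 × $219,400 = 48,251.50; Receiving 42/532 × $219,400 = 17,321.05; Quality Lab 160/532 × $219,400 = 65,984.96; R&D 23/532 × $219,400 = 9,485.34.
Rounded to nearest $25: Machining $78,350; Warehouse $48,250; Receiving $17,325; Quality Lab $65,975; R&D $9,475. Sum = $219,375.
Difference $219,400 − $219,375 = +$25 applied to largest allocation (Machining): Machining becomes $78,375.

Machining: $78,375 | Warehouse: $48,250 | Receiving: $17,325 | Quality Lab: $65,975 | R&D: $9,475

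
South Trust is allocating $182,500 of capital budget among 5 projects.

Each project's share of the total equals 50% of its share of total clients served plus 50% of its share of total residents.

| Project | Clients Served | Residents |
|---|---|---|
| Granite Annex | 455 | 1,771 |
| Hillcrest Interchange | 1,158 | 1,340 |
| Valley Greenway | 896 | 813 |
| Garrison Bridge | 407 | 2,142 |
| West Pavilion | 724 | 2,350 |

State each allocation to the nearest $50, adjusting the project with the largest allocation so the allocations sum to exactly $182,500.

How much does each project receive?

Granite Annex: $30,600 | Hillcrest Interchange: $43,550 | Valley Greenway: $31,300 | Garrison Bridge: $33,450 | West Pavilion: $43,600

Totals — clients served 3,640, residents 8,416.
Combined weights (50% clients served + 50% residents): Granite Annex 0.1677; Hillcrest Interchange 0.2387; Valley Greenway 0.1714; Garrison Bridge 0.1832; West Pavilion 0.2391.
Unrounded shares: Granite Annex 30,608.22; Hillcrest Interchange 43,558.41; Valley Greenway 31,276.44; Garrison Bridge 33,427.47; West Pavilion 43,629.47.
Rounded to nearest $50: Granite Annex $30,600; Hillcrest Interchange $43,550; Valley Greenway $31,300; Garrison Bridge $33,450; West Pavilion $43,650. Sum = $182,550.
Difference $182,500 − $182,550 = −$50 applied to largest allocation (West Pavilion): West Pavilion becomes $43,600.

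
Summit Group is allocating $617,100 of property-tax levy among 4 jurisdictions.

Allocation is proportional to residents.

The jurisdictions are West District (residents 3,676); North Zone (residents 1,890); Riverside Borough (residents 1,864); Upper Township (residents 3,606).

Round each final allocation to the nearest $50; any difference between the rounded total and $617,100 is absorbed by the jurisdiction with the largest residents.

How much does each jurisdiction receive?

West District: $205,500 | North Zone: $105,700 | Riverside Borough: $104,250 | Upper Township: $201,650

Sum of residents: 3,676 + 1,890 + 1,864 + 3,606 = 11,036.
Raw shares: West District 205,550.89; North Zone 105,683.13; Riverside Borough 104,229.29; Upper Township 201,636.70.
At nearest $50: West District $205,550; North Zone $105,700; Riverside Borough $104,250; Upper Township $201,650. Sum = $617,150.
Difference $617,100 − $617,150 = −$50 applied to largest residents (West District): West District becomes $205,500.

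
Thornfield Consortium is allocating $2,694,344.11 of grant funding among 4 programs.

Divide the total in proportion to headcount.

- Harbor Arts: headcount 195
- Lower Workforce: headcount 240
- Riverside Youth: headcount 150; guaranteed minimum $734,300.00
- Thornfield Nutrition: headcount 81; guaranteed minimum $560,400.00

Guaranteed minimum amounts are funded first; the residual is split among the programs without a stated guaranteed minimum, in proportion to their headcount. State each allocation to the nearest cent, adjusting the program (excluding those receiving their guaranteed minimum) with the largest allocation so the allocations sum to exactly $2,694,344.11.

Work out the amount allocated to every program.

Harbor Arts: $627,426.67; Lower Workforce: $772,217.44; Riverside Youth: $734,300.00; Thornfield Nutrition: $560,400.00

Fund the minimums — Riverside Youth $734,300.00; Thornfield Nutrition $560,400.00. Remaining pool $1,399,644.11.
Remaining pool split over remaining headcount 435: Harbor Arts 627,426.6700 → $627,426.67; Lower Workforce 772,217.4400 → $772,217.44.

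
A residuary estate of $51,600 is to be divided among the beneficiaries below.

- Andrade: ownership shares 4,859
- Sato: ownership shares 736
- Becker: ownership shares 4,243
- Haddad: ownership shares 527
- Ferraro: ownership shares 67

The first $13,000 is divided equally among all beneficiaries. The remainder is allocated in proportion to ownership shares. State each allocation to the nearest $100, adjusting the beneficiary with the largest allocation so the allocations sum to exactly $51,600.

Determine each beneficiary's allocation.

Andrade: $20,700 · Sato: $5,300 · Becker: $18,300 · Haddad: $4,500 · Ferraro: $2,800

Equal tier: $13,000 ÷ 5 = $2,600 apiece.
Remainder $38,600 by ownership shares (total 10,432): Andrade 17,979.05 → $18,000; Sato 2,723.31 → $2,700; Becker 15,699.75 → $15,700; Haddad 1,949.98 → $1,900; Ferraro 247.91 → $200.
Rounding difference +$100 on remainder applied to Andrade.
Totals: Andrade $2,600 + $18,100 = $20,700; Sato $2,600 + $2,700 = $5,300; Becker $2,600 + $15,700 = $18,300; Haddad $2,600 + $1,900 = $4,500; Ferraro $2,600 + $200 = $2,800.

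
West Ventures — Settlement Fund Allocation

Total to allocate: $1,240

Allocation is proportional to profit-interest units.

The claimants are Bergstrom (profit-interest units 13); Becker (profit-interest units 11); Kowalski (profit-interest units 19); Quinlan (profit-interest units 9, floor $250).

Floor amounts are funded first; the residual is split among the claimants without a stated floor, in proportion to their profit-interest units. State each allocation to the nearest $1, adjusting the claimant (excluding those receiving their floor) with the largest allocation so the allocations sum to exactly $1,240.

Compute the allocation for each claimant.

Minimums first: Quinlan $250. Balance $990.
Balance split over remaining profit-interest units 43: Bergstrom 299.30 → $299; Becker 253.26 → $253; Kowalski 437.44 → $437.
Rounding difference +$1 applied to Kowalski → $438.

Bergstrom: $299 · Becker: $253 · Kowalski: $438 · Quinlan: $250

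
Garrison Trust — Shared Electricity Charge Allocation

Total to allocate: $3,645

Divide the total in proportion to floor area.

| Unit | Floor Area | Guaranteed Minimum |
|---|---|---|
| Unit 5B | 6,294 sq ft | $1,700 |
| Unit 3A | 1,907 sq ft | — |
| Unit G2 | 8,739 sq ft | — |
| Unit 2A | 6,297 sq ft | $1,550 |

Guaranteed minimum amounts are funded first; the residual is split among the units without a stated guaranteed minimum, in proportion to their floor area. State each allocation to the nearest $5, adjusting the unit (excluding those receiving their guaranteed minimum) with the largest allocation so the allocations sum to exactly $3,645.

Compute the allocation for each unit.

Minimums first: Unit 5B $1,700; Unit 2A $1,550. Balance $395.
Balance split over remaining floor area 10,646: Unit 3A 70.76 → $70; Unit G2 324.24 → $325.

Unit 5B: $1,700 · Unit 3A: $70 · Unit G2: $325 · Unit 2A: $1,550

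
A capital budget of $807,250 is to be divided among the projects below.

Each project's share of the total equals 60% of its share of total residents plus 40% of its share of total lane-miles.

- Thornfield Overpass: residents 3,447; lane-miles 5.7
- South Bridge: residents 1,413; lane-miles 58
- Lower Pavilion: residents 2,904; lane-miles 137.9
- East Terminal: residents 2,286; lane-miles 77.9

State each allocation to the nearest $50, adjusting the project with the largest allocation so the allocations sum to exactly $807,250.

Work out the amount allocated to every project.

Totals — residents 10,050, lane-miles 279.5.
Composite weights (60% residents + 40% lane-miles): Thornfield Overpass 0.2139; South Bridge 0.1674; Lower Pavilion 0.3707; East Terminal 0.2480.
Proportional shares: Thornfield Overpass 172,709.90; South Bridge 135,104.25; Lower Pavilion 299,268.20; East Terminal 200,167.65.
Rounded to nearest $50: Thornfield Overpass $172,700; South Bridge $135,100; Lower Pavilion $299,250; East Terminal $200,150. Sum = $807,200.
Difference $807,250 − $807,200 = +$50 applied to largest allocation (Lower Pavilion): Lower Pavilion becomes $299,300.

Thornfield Overpass: $172,700 · South Bridge: $135,100 · Lower Pavilion: $299,300 · East Terminal: $200,150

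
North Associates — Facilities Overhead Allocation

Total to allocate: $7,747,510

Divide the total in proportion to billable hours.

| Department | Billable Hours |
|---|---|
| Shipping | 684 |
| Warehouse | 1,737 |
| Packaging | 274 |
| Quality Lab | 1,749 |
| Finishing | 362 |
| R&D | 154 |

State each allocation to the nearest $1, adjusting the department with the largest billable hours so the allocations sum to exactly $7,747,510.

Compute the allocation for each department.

Shipping: $1,068,407; Warehouse: $2,713,190; Packaging: $427,987; Quality Lab: $2,731,935; Finishing: $565,443; R&D: $240,548

Billable hours total: 4,960.
Pro-rata amounts: Shipping 684/4,960 × $7,747,510 = 1,068,406.62; Warehouse 1,737/4,960 × $7,747,510 = 2,713,190.498; Packaging 274/4,960 × $7,747,510 = 427,987.45; Quality Lab 1,749/4,960 × $7,747,510 = 2,731,934.47; Finishing 362/4,960 × $7,747,510 = 565,443.27; R&D 154/4,960 × $7,747,510 = 240,547.69.
At nearest $1: Shipping $1,068,407; Warehouse $2,713,190; Packaging $427,987; Quality Lab $2,731,934; Finishing $565,443; R&D $240,548. Sum = $7,747,509.
Difference $7,747,510 − $7,747,509 = +$1 applied to largest billable hours (Quality Lab): Quality Lab becomes $2,731,935.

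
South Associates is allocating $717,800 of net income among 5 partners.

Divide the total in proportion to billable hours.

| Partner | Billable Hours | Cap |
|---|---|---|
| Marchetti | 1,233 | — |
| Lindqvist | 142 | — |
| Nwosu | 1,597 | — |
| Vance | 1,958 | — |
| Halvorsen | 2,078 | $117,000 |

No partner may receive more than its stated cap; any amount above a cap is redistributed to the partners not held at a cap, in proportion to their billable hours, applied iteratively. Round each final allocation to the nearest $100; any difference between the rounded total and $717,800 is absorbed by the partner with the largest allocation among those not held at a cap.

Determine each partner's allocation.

Marchetti: $150,300 | Lindqvist: $17,300 | Nwosu: $194,600 | Vance: $238,600 | Halvorsen: $117,000

Billable hours total: 7,008.
Unconstrained shares: Marchetti 126,291.01; Lindqvist 14,544.46; Nwosu 163,574.00; Vance 200,549.71; Halvorsen 212,840.81.
Held at cap: Halvorsen ($117,000); residual $600,800 reallocated over remaining billable hours 4,930.
Redistributed shares: Marchetti 150,260.93 → $150,300; Lindqvist 17,304.99 → $17,300; Nwosu 194,620.20 → $194,600; Vance 238,613.87 → $238,600.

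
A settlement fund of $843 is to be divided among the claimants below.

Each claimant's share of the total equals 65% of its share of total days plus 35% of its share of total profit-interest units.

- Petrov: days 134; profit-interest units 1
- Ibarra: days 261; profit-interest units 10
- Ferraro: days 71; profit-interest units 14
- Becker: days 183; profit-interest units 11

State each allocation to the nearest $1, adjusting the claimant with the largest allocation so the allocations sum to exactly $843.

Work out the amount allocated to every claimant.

Totals — days 649, profit-interest units 36.
Blended shares (65% days + 35% profit-interest units): Petrov 0.1439; Ibarra 0.3586; Ferraro 0.2072; Becker 0.2902.
Proportional shares: Petrov 121.33; Ibarra 302.32; Ferraro 174.69; Becker 244.66.
Rounded to nearest $1: Petrov $121; Ibarra $302; Ferraro $175; Becker $245. Sum = $843.
Rounded total matches; no reconciliation needed.

Petrov: $121; Ibarra: $302; Ferraro: $175; Becker: $245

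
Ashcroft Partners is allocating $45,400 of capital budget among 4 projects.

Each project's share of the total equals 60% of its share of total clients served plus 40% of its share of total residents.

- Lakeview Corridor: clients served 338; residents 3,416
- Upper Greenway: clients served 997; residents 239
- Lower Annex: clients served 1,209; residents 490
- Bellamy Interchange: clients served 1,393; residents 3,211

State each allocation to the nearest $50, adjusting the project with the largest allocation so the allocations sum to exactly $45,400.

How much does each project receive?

Totals — clients served 3,937, residents 7,356.
Combined weights (60% clients served + 40% residents): Lakeview Corridor 0.2373; Upper Greenway 0.1649; Lower Annex 0.2109; Bellamy Interchange 0.3869.
Proportional shares: Lakeview Corridor 10,771.81; Upper Greenway 7,488.24; Lower Annex 9,574.72; Bellamy Interchange 17,565.23.
Rounded to nearest $50: Lakeview Corridor $10,750; Upper Greenway $7,500; Lower Annex $9,550; Bellamy Interchange $17,550. Sum = $45,350.
Difference $45,400 − $45,350 = +$50 applied to largest allocation (Bellamy Interchange): Bellamy Interchange becomes $17,600.

Lakeview Corridor: $10,750; Upper Greenway: $7,500; Lower Annex: $9,550; Bellamy Interchange: $17,600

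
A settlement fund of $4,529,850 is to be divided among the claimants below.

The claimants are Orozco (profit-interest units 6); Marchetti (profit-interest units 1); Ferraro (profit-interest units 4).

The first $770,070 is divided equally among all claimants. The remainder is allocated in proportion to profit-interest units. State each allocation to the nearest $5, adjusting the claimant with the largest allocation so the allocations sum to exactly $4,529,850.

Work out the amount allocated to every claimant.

Orozco: $2,307,475 | Marchetti: $598,490 | Ferraro: $1,623,885

First tranche $770,070 split equally: $256,690 each.
Remainder $3,759,780 by profit-interest units (total 11): Orozco 2,050,789.09 → $2,050,790; Marchetti 341,798.18 → $341,800; Ferraro 1,367,192.73 → $1,367,195.
Rounding difference −$5 on remainder applied to Orozco.
Totals: Orozco $256,690 + $2,050,785 = $2,307,475; Marchetti $256,690 + $341,800 = $598,490; Ferraro $256,690 + $1,367,195 = $1,623,885.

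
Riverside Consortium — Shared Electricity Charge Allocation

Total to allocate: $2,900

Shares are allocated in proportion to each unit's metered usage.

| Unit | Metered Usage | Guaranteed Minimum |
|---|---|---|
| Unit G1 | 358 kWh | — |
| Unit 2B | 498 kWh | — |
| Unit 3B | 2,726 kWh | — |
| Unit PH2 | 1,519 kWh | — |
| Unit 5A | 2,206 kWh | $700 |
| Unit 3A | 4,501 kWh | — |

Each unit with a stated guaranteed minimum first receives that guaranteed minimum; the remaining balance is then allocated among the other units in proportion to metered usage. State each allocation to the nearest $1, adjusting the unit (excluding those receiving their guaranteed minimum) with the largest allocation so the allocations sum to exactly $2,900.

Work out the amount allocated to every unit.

Unit G1: $82 · Unit 2B: $114 · Unit 3B: $625 · Unit PH2: $348 · Unit 5A: $700 · Unit 3A: $1,031

Guaranteed amounts: Unit 5A $700. Residual $2,200.
Residual split over remaining metered usage 9,602: Unit G1 82.02 → $82; Unit 2B 114.10 → $114; Unit 3B 624.58 → $625; Unit PH2 348.03 → $348; Unit 3A 1,031.26 → $1,031.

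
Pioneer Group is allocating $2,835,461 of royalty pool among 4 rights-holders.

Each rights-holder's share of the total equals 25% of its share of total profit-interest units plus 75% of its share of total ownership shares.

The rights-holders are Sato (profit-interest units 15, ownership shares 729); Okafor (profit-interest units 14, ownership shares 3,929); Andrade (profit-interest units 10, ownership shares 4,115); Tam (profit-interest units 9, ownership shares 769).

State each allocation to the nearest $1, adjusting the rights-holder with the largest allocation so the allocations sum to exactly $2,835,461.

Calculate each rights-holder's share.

Totals — profit-interest units 48, ownership shares 9,542.
Blended shares (25% profit-interest units + 75% ownership shares): Sato 0.1354; Okafor 0.3817; Andrade 0.3755; Tam 0.1073.
Pro-rata amounts: Sato 383,990.34; Okafor 1,082,396.33; Andrade 1,064,777.46; Tam 304,296.86.
At nearest $1: Sato $383,990; Okafor $1,082,396; Andrade $1,064,777; Tam $304,297. Sum = $2,835,460.
Difference $2,835,461 − $2,835,460 = +$1 applied to largest allocation (Okafor): Okafor becomes $1,082,397.

Sato: $383,990; Okafor: $1,082,397; Andrade: $1,064,777; Tam: $304,297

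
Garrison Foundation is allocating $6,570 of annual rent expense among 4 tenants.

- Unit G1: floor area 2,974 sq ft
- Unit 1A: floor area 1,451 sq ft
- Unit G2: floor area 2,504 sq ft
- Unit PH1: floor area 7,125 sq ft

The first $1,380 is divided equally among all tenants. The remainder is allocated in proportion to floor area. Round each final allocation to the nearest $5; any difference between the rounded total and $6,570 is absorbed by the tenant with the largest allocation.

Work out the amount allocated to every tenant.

First tranche $1,380 split equally: $345 each.
Remainder $5,190 by floor area (total 14,054): Unit G1 1,098.27 → $1,100; Unit 1A 535.84 → $535; Unit G2 924.70 → $925; Unit PH1 2,631.19 → $2,630.
Totals: Unit G1 $345 + $1,100 = $1,445; Unit 1A $345 + $535 = $880; Unit G2 $345 + $925 = $1,270; Unit PH1 $345 + $2,630 = $2,975.

Unit G1: $1,445 | Unit 1A: $880 | Unit G2: $1,270 | Unit PH1: $2,975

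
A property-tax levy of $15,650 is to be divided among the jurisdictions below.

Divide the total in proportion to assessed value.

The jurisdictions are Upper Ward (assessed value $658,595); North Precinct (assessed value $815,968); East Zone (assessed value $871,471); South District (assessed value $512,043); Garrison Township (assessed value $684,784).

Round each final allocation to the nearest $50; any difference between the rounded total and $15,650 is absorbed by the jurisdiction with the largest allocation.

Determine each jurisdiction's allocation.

Upper Ward: $2,900 | North Precinct: $3,600 | East Zone: $3,900 | South District: $2,250 | Garrison Township: $3,000

Assessed value total: 3,542,861.
Proportional shares: Upper Ward 658,595/3,542,861 × $15,650 = 2,909.23; North Precinct 815,968/3,542,861 × $15,650 = 3,604.40; East Zone 871,471/3,542,861 × $15,650 = 3,849.58; South District 512,043/3,542,861 × $15,650 = 2,261.86; Garrison Township 684,784/3,542,861 × $15,650 = 3,024.92.
After rounding ($50): Upper Ward $2,900; North Precinct $3,600; East Zone $3,850; South District $2,250; Garrison Township $3,000. Sum = $15,600.
Difference $15,650 − $15,600 = +$50 applied to largest allocation (East Zone): East Zone becomes $3,900.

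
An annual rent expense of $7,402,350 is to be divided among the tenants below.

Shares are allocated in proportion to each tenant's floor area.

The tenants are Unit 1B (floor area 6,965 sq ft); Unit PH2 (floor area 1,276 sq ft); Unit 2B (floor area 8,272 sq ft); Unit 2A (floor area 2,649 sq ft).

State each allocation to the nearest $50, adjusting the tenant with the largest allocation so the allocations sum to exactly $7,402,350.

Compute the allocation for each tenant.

Unit 1B: $2,690,600 | Unit PH2: $492,900 | Unit 2B: $3,195,550 | Unit 2A: $1,023,300

Sum of floor area: 19,162.
Unrounded shares: Unit 1B 6,965/19,162 × $7,402,350 = 2,690,604.73; Unit PH2 1,276/19,162 × $7,402,350 = 492,923.42; Unit 2B 8,272/19,162 × $7,402,350 = 3,195,503.56; Unit 2A 2,649/19,162 × $7,402,350 = 1,023,318.29.
Rounded to nearest $50: Unit 1B $2,690,600; Unit PH2 $492,900; Unit 2B $3,195,500; Unit 2A $1,023,300. Sum = $7,402,300.
Difference $7,402,350 − $7,402,300 = +$50 applied to largest allocation (Unit 2B): Unit 2B becomes $3,195,550.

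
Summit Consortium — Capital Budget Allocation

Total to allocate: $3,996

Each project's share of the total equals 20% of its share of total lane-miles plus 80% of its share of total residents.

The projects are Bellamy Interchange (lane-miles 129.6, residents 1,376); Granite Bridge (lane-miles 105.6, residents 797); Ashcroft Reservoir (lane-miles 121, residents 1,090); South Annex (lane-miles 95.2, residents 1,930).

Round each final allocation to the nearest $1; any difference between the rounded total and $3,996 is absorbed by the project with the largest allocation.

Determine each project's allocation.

Lane-miles total 451.4; residents total 5,193.
Blended shares (20% lane-miles + 80% residents): Bellamy Interchange 0.2694; Granite Bridge 0.1696; Ashcroft Reservoir 0.2215; South Annex 0.3395.
Raw shares: Bellamy Interchange 1,076.52; Granite Bridge 677.60; Ashcroft Reservoir 885.23; South Annex 1,356.65.
Rounded to nearest $1: Bellamy Interchange $1,077; Granite Bridge $678; Ashcroft Reservoir $885; South Annex $1,357. Sum = $3,997.
Difference $3,996 − $3,997 = −$1 applied to largest allocation (South Annex): South Annex becomes $1,356.

Bellamy Interchange: $1,077; Granite Bridge: $678; Ashcroft Reservoir: $885; South Annex: $1,356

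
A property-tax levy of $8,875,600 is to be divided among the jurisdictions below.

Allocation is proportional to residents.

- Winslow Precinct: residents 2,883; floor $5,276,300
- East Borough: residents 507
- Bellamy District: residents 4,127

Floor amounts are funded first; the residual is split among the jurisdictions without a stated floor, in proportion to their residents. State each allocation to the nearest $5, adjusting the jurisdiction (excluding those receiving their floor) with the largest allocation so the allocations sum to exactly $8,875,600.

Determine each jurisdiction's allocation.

Winslow Precinct: $5,276,300 · East Borough: $393,795 · Bellamy District: $3,205,505

Minimums first: Winslow Precinct $5,276,300. Remaining pool $3,599,300.
Remaining pool split over remaining residents 4,634: East Borough 393,794.80 → $393,795; Bellamy District 3,205,505.20 → $3,205,505.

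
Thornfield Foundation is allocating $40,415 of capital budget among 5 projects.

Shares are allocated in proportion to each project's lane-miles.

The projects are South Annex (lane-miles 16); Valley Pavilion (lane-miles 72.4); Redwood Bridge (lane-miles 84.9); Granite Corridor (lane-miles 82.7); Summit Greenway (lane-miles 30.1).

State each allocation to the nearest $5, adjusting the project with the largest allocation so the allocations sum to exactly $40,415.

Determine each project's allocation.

Sum of lane-miles: 286.1.
Pro-rata amounts: South Annex 16/286.1 × $40,415 = 2,260.19; Valley Pavilion 72.4/286.1 × $40,415 = 10,227.35; Redwood Bridge 84.9/286.1 × $40,415 = 11,993.13; Granite Corridor 82.7/286.1 × $40,415 = 11,682.35; Summit Greenway 30.1/286.1 × $40,415 = 4,251.98.
After rounding ($5): South Annex $2,260; Valley Pavilion $10,225; Redwood Bridge $11,995; Granite Corridor $11,680; Summit Greenway $4,250. Sum = $40,410.
Difference $40,415 − $40,410 = +$5 applied to largest allocation (Redwood Bridge): Redwood Bridge becomes $12,000.

South Annex: $2,260 | Valley Pavilion: $10,225 | Redwood Bridge: $12,000 | Granite Corridor: $11,680 | Summit Greenway: $4,250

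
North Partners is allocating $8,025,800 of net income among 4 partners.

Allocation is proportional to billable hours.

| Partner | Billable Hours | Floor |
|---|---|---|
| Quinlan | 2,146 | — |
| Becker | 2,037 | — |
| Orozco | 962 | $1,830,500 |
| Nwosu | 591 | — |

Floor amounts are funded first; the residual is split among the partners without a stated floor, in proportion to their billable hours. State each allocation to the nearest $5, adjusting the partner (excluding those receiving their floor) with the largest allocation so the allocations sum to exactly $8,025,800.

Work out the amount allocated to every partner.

Minimums first: Orozco $1,830,500. Balance $6,195,300.
Balance split over remaining billable hours 4,774: Quinlan 2,784,900.25 → $2,784,900; Becker 2,643,449.12 → $2,643,450; Nwosu 766,950.63 → $766,950.

Quinlan: $2,784,900; Becker: $2,643,450; Orozco: $1,830,500; Nwosu: $766,950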